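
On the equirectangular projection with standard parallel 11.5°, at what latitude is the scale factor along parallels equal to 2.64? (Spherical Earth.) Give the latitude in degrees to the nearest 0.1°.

68.2°

With standard parallel φ₀ = 11.5°, the equirectangular projection gives x = Rλ cos φ₀, y = Rφ, so h = 1 and k = cos 11.5° / cos φ.
k = cos φ₀ / cos φ = 2.64  ⇒  cos φ = cos 11.5° / 2.64 = 0.3712.
φ = arccos(0.3712) ≈ 68.2°.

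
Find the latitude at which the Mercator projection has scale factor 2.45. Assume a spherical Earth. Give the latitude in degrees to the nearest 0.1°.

Mercator scale is k = sec φ = 1/cos φ.
1/cos φ = 2.45  ⇒  cos φ = 0.4082  ⇒  φ = arccos(0.4082) ≈ 65.9°.

65.9°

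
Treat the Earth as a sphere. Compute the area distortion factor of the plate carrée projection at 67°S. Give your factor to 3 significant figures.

2.56

For the equirectangular projection with φ₀ = 0 (plate carrée), h = 1 along meridians and k = sec φ along parallels.
Areal scale = h·k = 1 × sec φ; at 67°, h = 1.000, k = 2.559, so h·k = 2.559.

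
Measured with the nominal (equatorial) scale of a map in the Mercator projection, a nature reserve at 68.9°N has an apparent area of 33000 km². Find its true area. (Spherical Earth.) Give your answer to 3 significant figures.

4280 km²

Mercator is conformal, so the point scale is isotropic: h = k = sec φ = 1/cos φ.
Areal scale = k² = sec²φ = 1/cos²(68.9°) = 1/0.3600² = 7.716.
True area = apparent / (areal scale) = 33000 / 7.716 ≈ 4280 km².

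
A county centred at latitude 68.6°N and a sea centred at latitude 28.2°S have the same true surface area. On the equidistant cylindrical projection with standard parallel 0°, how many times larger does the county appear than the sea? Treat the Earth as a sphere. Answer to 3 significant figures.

For the equirectangular projection with φ₀ = 0 (plate carrée), h = 1 along meridians and k = sec φ along parallels.
Areal scale at 68.6°: h·k = 1.000 × 2.741 = 2.741.
Areal scale at 28.2°: h·k = 1.000 × 1.135 = 1.135.
Ratio = 2.741/1.135 ≈ 2.42.

2.42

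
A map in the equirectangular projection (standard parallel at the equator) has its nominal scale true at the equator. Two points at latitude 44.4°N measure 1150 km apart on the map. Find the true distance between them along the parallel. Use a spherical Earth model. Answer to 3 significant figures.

In the plate carrée (x = Rλ, y = Rφ), meridians are true-scale (h = 1) and parallels are stretched by k = sec φ.
Along the parallel at 44.4°, map distances are exaggerated by k = sec 44.4° = 1.400.
True distance = 1150 / 1.400 = 1150 × cos 44.4° ≈ 822 km.

822 km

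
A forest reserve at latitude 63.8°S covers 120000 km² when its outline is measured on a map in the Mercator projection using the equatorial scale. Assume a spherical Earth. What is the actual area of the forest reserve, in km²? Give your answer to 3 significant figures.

The Mercator projection is conformal; its linear scale factor is the same in every direction and equals sec φ = 1/cos φ.
Areal scale = k² = sec²φ = 1/cos²(63.8°) = 1/0.4415² = 5.130.
True area = apparent / (areal scale) = 120000 / 5.130 ≈ 23400 km².

23400 km²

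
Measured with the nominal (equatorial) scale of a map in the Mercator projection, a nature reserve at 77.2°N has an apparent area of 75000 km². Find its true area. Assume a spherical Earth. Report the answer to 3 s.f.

3680 km²

The Mercator projection is conformal; its linear scale factor is the same in every direction and equals sec φ = 1/cos φ.
Areal scale = k² = sec²φ = 1/cos²(77.2°) = 1/0.2215² = 20.37.
True area = apparent / (areal scale) = 75000 / 20.37 ≈ 3680 km².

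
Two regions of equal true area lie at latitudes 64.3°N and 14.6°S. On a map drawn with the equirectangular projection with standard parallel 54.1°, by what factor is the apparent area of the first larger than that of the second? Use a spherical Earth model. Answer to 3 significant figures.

The equidistant cylindrical projection with φ₀ = 54.1° has h = 1 (meridians true) and k = cos φ₀ / cos φ along parallels.
Areal scale at 64.3°: h·k = 1.000 × 1.352 = 1.352.
Areal scale at 14.6°: h·k = 1.000 × 0.6059 = 0.6059.
Ratio = 1.352/0.6059 ≈ 2.23.

2.23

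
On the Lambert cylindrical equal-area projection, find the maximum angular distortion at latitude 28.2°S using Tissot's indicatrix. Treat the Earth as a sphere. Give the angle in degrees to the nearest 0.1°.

14.4°

The Lambert cylindrical equal-area projection is the cylindrical equal-area projection with its standard parallel at the equator (φ₀ = 0). Cylindrical equal-area (φ₀ = 0°): h = cos φ / cos 0° along meridians, k = cos 0° / cos φ along parallels; h·k = 1.
At 28.2°: h = 0.8813, k = 1.135; principal scales a = 1.135, b = 0.8813.
sin(ω/2) = (a − b)/(a + b) = 0.2534/2.016 = 0.1257, so ω = 2 arcsin(0.1257) ≈ 14.4°.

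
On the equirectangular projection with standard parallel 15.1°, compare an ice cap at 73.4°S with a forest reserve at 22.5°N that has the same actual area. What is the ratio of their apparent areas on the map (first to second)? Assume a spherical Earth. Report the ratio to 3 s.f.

With standard parallel φ₀ = 15.1°, the equirectangular projection gives x = Rλ cos φ₀, y = Rφ, so h = 1 and k = cos 15.1° / cos φ.
Areal scale at 73.4°: h·k = 1.000 × 3.379 = 3.379.
Areal scale at 22.5°: h·k = 1.000 × 1.045 = 1.045.
Ratio = 3.379/1.045 ≈ 3.23.

3.23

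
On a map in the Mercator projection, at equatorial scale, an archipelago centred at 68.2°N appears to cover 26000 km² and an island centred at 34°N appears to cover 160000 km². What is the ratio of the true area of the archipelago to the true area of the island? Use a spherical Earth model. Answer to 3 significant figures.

0.0326

On Mercator the areal scale is sec²φ, so true area = apparent × cos²φ.
True area of archipelago: 26000 × cos²(68.2°) = 26000 × 0.1379 = 3586 km².
True area of island: 160000 × cos²(34°) = 160000 × 0.6873 = 110000 km².
Ratio = 3586 / 110000 ≈ 0.0326.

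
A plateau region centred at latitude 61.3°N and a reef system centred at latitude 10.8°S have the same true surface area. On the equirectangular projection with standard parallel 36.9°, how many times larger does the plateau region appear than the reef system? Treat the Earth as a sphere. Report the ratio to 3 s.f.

2.05

With standard parallel φ₀ = 36.9°, the equirectangular projection gives x = Rλ cos φ₀, y = Rφ, so h = 1 and k = cos 36.9° / cos φ.
Areal scale at 61.3°: h·k = 1.000 × 1.665 = 1.665.
Areal scale at 10.8°: h·k = 1.000 × 0.8141 = 0.8141.
Ratio = 1.665/0.8141 ≈ 2.05.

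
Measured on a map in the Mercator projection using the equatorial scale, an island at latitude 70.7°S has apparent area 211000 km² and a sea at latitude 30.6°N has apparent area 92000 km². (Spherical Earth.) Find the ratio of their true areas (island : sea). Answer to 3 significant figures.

Mercator's areal exaggeration is sec²φ; hence true area = (apparent area) · cos²φ.
True area of island: 211000 × cos²(70.7°) = 211000 × 0.1092 = 23050 km².
True area of sea: 92000 × cos²(30.6°) = 92000 × 0.7409 = 68160 km².
Ratio = 23050 / 68160 ≈ 0.338.

0.338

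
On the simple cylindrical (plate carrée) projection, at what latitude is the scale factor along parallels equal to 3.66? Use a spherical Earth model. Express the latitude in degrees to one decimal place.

Plate carrée: h = 1, k = sec φ along parallels.
sec φ = 3.66  ⇒  cos φ = 0.2732  ⇒  φ ≈ 74.1°.

74.1°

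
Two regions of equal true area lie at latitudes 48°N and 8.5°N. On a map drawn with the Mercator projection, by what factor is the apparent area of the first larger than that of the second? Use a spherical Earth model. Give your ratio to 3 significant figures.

Mercator areal scale is sec²φ.
At 48°: sec²(48°) = 1/0.6691² = 2.233.
At 8.5°: sec²(8.5°) = 1/0.9890² = 1.022.
Ratio = 2.233/1.022 = cos²(8.5°)/cos²(48°) ≈ 2.18.

2.18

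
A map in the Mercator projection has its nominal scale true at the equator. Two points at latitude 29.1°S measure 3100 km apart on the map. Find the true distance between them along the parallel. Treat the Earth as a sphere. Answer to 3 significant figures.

The Mercator projection is conformal; its linear scale factor is the same in every direction and equals sec φ = 1/cos φ.
Along the parallel at 29.1°, map distances are exaggerated by k = sec 29.1° = 1.144.
True distance = 3100 / 1.144 = 3100 × cos 29.1° ≈ 2710 km.

2710 km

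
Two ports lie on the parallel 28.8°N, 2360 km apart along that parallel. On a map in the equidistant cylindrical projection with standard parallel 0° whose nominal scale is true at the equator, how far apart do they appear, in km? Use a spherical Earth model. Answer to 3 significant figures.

2690 km

For the equirectangular projection with φ₀ = 0 (plate carrée), h = 1 along meridians and k = sec φ along parallels.
Along the parallel, k = sec 28.8° = 1/0.8763 = 1.141.
Map distance = 2360 × 1.141 ≈ 2690 km.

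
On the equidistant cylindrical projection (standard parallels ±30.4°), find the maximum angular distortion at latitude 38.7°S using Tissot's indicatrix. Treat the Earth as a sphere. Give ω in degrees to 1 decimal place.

5.7°

In the equirectangular projection with standard parallel φ₀ = 30.4° (x = Rλ cos φ₀, y = Rφ), meridians are true-scale (h = 1) and the parallel scale is k = cos φ₀ / cos φ.
At 38.7°: h = 1.000, k = 1.105; principal scales a = 1.105, b = 1.000.
sin(ω/2) = (a − b)/(a + b) = 0.1052/2.105 = 0.04996, so ω = 2 arcsin(0.04996) ≈ 5.7°.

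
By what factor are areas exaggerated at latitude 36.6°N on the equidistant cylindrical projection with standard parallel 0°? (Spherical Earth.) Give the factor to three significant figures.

Plate carrée maps x = Rλ, y = Rφ. The meridian scale is h = 1 and the parallel scale is k = 1/cos φ = sec φ.
Areal scale = h·k = 1 × sec φ; at 36.6°, h = 1.000, k = 1.246, so h·k = 1.246.

1.25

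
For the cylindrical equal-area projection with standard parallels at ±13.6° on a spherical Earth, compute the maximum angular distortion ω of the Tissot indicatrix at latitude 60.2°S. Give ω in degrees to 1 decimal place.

Cylindrical equal-area (φ₀ = 13.6°): h = cos φ / cos 13.6° along meridians, k = cos 13.6° / cos φ along parallels; h·k = 1.
At 60.2°: h = 0.5113, k = 1.956; principal scales a = 1.956, b = 0.5113.
sin(ω/2) = (a − b)/(a + b) = 1.444/2.467 = 0.5855, so ω = 2 arcsin(0.5855) ≈ 71.7°.

71.7°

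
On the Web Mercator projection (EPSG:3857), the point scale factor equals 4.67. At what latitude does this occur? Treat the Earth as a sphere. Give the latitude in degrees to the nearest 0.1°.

Mercator scale is k = sec φ = 1/cos φ.
1/cos φ = 4.67  ⇒  cos φ = 0.2141  ⇒  φ = arccos(0.2141) ≈ 77.6°.

77.6°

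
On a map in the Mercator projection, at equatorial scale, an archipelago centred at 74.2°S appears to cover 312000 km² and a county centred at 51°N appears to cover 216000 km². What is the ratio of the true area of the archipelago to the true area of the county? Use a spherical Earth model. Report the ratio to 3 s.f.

Mercator's areal exaggeration is sec²φ; hence true area = (apparent area) · cos²φ.
True area of archipelago: 312000 × cos²(74.2°) = 312000 × 0.07414 = 23130 km².
True area of county: 216000 × cos²(51°) = 216000 × 0.3960 = 85550 km².
Ratio = 23130 / 85550 ≈ 0.270.

0.270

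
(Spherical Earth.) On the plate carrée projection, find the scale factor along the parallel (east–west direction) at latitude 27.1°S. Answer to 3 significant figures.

Plate carrée maps x = Rλ, y = Rφ. The meridian scale is h = 1 and the parallel scale is k = 1/cos φ = sec φ.
k = 1/cos 27.1° = 1/0.8902 = 1.123.

1.12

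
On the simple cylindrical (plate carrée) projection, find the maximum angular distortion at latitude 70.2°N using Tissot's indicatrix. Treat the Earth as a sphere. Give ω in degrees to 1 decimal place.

Plate carrée maps x = Rλ, y = Rφ. The meridian scale is h = 1 and the parallel scale is k = 1/cos φ = sec φ.
At 70.2°: h = 1.000, k = 2.952; principal scales a = 2.952, b = 1.000.
sin(ω/2) = (a − b)/(a + b) = 1.952/3.952 = 0.4939, so ω = 2 arcsin(0.4939) ≈ 59.2°.

59.2°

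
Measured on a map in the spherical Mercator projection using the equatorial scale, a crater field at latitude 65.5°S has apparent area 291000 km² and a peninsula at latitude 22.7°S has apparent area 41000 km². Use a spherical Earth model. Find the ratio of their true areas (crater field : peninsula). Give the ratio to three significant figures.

1.43

Mercator's areal exaggeration is sec²φ; hence true area = (apparent area) · cos²φ.
True area of crater field: 291000 × cos²(65.5°) = 291000 × 0.1720 = 50040 km².
True area of peninsula: 41000 × cos²(22.7°) = 41000 × 0.8511 = 34890 km².
Ratio = 50040 / 34890 ≈ 1.43.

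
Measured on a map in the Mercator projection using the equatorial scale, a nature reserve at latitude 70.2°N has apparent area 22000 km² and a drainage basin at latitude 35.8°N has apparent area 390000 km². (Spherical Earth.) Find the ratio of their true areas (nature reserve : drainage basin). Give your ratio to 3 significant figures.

0.00984

Mercator's areal exaggeration is sec²φ; hence true area = (apparent area) · cos²φ.
True area of nature reserve: 22000 × cos²(70.2°) = 22000 × 0.1147 = 2524 km².
True area of drainage basin: 390000 × cos²(35.8°) = 390000 × 0.6578 = 256600 km².
Ratio = 2524 / 256600 ≈ 0.00984.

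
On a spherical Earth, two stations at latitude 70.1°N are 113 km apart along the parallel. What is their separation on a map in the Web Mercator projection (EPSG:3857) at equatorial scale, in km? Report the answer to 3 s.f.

332 km

For Mercator, h = k = sec φ (a conformal cylindrical projection has a single point scale, 1/cos φ).
Along the parallel, k = sec 70.1° = 1/0.3404 = 2.938.
Map distance = 113 × 2.938 ≈ 332 km.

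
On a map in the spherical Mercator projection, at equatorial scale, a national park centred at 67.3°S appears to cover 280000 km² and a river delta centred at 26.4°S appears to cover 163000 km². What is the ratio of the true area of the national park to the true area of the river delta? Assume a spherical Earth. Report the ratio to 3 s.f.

Mercator's areal exaggeration is sec²φ; hence true area = (apparent area) · cos²φ.
True area of national park: 280000 × cos²(67.3°) = 280000 × 0.1489 = 41700 km².
True area of river delta: 163000 × cos²(26.4°) = 163000 × 0.8023 = 130800 km².
Ratio = 41700 / 130800 ≈ 0.319.

0.319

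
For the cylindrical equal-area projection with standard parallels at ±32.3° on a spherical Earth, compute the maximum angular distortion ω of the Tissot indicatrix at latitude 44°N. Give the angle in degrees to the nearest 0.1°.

18.4°

A cylindrical equal-area projection with standard parallel φ₀ has meridian scale h = cos φ / cos φ₀ and parallel scale k = cos φ₀ / cos φ (so areas are preserved, h·k = 1).
At 44°: h = 0.8510, k = 1.175; principal scales a = 1.175, b = 0.8510.
sin(ω/2) = (a − b)/(a + b) = 0.3240/2.026 = 0.1599, so ω = 2 arcsin(0.1599) ≈ 18.4°.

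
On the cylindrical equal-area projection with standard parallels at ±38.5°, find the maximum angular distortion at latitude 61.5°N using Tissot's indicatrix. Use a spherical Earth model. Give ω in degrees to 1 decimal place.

54.5°

A cylindrical equal-area projection with standard parallel φ₀ has meridian scale h = cos φ / cos φ₀ and parallel scale k = cos φ₀ / cos φ (so areas are preserved, h·k = 1).
At 61.5°: h = 0.6097, k = 1.640; principal scales a = 1.640, b = 0.6097.
sin(ω/2) = (a − b)/(a + b) = 1.030/2.250 = 0.4580, so ω = 2 arcsin(0.4580) ≈ 54.5°.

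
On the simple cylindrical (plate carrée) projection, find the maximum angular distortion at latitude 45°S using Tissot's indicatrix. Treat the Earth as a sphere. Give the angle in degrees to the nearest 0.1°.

19.8°

Plate carrée maps x = Rλ, y = Rφ. The meridian scale is h = 1 and the parallel scale is k = 1/cos φ = sec φ.
At 45°: h = 1.000, k = 1.414; principal scales a = 1.414, b = 1.000.
sin(ω/2) = (a − b)/(a + b) = 0.4142/2.414 = 0.1716, so ω = 2 arcsin(0.1716) ≈ 19.8°.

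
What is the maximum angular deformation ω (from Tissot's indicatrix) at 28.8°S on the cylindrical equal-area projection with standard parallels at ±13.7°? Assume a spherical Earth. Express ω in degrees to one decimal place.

For cylindrical equal-area with standard parallel φ₀, h = cos φ / cos φ₀ and k = cos φ₀ / cos φ, so h·k = 1.
At 28.8°: h = 0.9020, k = 1.109; principal scales a = 1.109, b = 0.9020.
sin(ω/2) = (a − b)/(a + b) = 0.2067/2.011 = 0.1028, so ω = 2 arcsin(0.1028) ≈ 11.8°.

11.8°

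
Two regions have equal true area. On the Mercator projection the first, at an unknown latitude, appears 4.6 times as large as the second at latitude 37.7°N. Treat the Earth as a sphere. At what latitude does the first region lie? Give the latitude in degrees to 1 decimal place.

68.4°

On Mercator, (apparent₁)/(apparent₂) = sec²φ₁ / sec²φ₂ when true areas are equal.
cos²φ₂ / cos²φ₁ = 4.6  ⇒  cos φ₁ = cos 37.7° / √4.6 = 0.7912/2.145 = 0.3689.
φ₁ = arccos(0.3689) ≈ 68.4°.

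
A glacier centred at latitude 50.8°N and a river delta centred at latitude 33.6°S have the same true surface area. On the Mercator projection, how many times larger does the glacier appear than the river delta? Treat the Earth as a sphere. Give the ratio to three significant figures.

1.74

Mercator areal scale is sec²φ.
At 50.8°: sec²(50.8°) = 1/0.6320² = 2.503.
At 33.6°: sec²(33.6°) = 1/0.8329² = 1.441.
Ratio = 2.503/1.441 = cos²(33.6°)/cos²(50.8°) ≈ 1.74.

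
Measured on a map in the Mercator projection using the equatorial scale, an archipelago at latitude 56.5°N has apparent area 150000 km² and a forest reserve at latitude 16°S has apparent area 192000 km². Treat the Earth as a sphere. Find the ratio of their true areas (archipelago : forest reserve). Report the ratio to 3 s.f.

On Mercator the areal scale is sec²φ, so true area = apparent × cos²φ.
True area of archipelago: 150000 × cos²(56.5°) = 150000 × 0.3046 = 45700 km².
True area of forest reserve: 192000 × cos²(16°) = 192000 × 0.9240 = 177400 km².
Ratio = 45700 / 177400 ≈ 0.258.

0.258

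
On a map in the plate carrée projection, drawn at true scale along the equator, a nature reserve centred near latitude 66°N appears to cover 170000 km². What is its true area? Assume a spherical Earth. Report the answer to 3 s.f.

69100 km²

Plate carrée maps x = Rλ, y = Rφ. The meridian scale is h = 1 and the parallel scale is k = 1/cos φ = sec φ.
Areal scale = h·k = 1 × sec φ; at 66°, h = 1.000, k = 2.459, so h·k = 2.459.
True area = apparent / (areal scale) = 170000 / 2.459 ≈ 69100 km².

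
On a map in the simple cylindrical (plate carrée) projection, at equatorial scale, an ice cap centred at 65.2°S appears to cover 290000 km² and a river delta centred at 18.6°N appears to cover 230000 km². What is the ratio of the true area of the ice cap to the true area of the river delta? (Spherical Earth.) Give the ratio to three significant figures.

0.558

On the plate carrée, areal scale = h·k = 1 × sec φ, so true area = apparent × cos φ.
True area of ice cap: 290000 × cos(65.2°) = 290000 × 0.4195 = 121600 km².
True area of river delta: 230000 × cos(18.6°) = 230000 × 0.9478 = 218000 km².
Ratio = 121600 / 218000 ≈ 0.558.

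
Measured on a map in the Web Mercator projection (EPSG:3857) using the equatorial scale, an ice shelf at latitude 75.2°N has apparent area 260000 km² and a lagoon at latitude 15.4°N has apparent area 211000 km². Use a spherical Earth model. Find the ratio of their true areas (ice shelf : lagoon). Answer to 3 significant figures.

Since Mercator area scale is 1/cos²φ, the true area equals the apparent area multiplied by cos²φ.
True area of ice shelf: 260000 × cos²(75.2°) = 260000 × 0.06525 = 16970 km².
True area of lagoon: 211000 × cos²(15.4°) = 211000 × 0.9295 = 196100 km².
Ratio = 16970 / 196100 ≈ 0.0865.

0.0865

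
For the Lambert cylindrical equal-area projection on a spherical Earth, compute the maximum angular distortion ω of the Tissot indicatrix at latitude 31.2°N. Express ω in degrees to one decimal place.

17.8°

The Lambert cylindrical equal-area projection is the cylindrical equal-area projection with its standard parallel at the equator (φ₀ = 0). Cylindrical equal-area (φ₀ = 0°): h = cos φ / cos 0° along meridians, k = cos 0° / cos φ along parallels; h·k = 1.
At 31.2°: h = 0.8554, k = 1.169; principal scales a = 1.169, b = 0.8554.
sin(ω/2) = (a − b)/(a + b) = 0.3137/2.024 = 0.1550, so ω = 2 arcsin(0.1550) ≈ 17.8°.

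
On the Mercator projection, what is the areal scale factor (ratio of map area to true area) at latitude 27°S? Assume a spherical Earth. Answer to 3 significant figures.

1.26

The Mercator projection is conformal; its linear scale factor is the same in every direction and equals sec φ = 1/cos φ.
Areal scale = k² = sec²φ = 1/cos²(27°) = 1/0.8910² = 1.260.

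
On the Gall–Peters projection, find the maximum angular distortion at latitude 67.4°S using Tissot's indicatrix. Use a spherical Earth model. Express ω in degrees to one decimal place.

Gall–Peters is a cylindrical equal-area projection with standard parallels at ±45°. A cylindrical equal-area projection with standard parallel φ₀ has meridian scale h = cos φ / cos φ₀ and parallel scale k = cos φ₀ / cos φ (so areas are preserved, h·k = 1).
At 67.4°: h = 0.5435, k = 1.840; principal scales a = 1.840, b = 0.5435.
sin(ω/2) = (a − b)/(a + b) = 1.297/2.383 = 0.5440, so ω = 2 arcsin(0.5440) ≈ 65.9°.

65.9°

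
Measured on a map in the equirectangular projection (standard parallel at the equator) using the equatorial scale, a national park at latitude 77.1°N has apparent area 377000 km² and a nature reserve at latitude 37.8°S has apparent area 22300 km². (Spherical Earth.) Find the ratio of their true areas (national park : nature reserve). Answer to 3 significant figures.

Plate carrée has h = 1 and k = sec φ, giving areal scale sec φ; true area = (apparent area) · cos φ.
True area of national park: 377000 × cos(77.1°) = 377000 × 0.2233 = 84170 km².
True area of nature reserve: 22300 × cos(37.8°) = 22300 × 0.7902 = 17620 km².
Ratio = 84170 / 17620 ≈ 4.78.

4.78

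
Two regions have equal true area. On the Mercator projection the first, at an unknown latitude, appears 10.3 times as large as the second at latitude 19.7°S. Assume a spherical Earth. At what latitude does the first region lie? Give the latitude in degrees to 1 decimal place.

Mercator areal scale is sec²φ, so apparent-area ratio = sec²φ₁ / sec²φ₂ = cos²φ₂ / cos²φ₁.
cos²φ₂ / cos²φ₁ = 10.3  ⇒  cos φ₁ = cos 19.7° / √10.3 = 0.9415/3.209 = 0.2934.
φ₁ = arccos(0.2934) ≈ 72.9°.

72.9°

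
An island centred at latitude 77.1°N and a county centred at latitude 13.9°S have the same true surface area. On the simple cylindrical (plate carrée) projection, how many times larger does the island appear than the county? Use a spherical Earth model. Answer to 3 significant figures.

4.35

Plate carrée maps x = Rλ, y = Rφ. The meridian scale is h = 1 and the parallel scale is k = 1/cos φ = sec φ.
Areal scale at 77.1°: h·k = 1.000 × 4.479 = 4.479.
Areal scale at 13.9°: h·k = 1.000 × 1.030 = 1.030.
Ratio = 4.479/1.030 ≈ 4.35.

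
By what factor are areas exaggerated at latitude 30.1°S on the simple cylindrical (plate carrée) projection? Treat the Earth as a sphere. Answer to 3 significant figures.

For the equirectangular projection with φ₀ = 0 (plate carrée), h = 1 along meridians and k = sec φ along parallels.
Areal scale = h·k = 1 × sec φ; at 30.1°, h = 1.000, k = 1.156, so h·k = 1.156.

1.16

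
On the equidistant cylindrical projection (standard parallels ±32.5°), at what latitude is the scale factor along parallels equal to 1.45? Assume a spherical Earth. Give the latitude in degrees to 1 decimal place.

The equidistant cylindrical projection with φ₀ = 32.5° has h = 1 (meridians true) and k = cos φ₀ / cos φ along parallels.
k = cos φ₀ / cos φ = 1.45  ⇒  cos φ = cos 32.5° / 1.45 = 0.5816.
φ = arccos(0.5816) ≈ 54.4°.

54.4°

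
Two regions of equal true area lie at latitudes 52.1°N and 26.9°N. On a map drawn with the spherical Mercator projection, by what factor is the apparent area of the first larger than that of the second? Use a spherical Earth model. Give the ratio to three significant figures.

On Mercator, area is exaggerated by sec²φ = 1/cos²φ.
At 52.1°: sec²(52.1°) = 1/0.6143² = 2.650.
At 26.9°: sec²(26.9°) = 1/0.8918² = 1.257.
Ratio = 2.650/1.257 = cos²(26.9°)/cos²(52.1°) ≈ 2.11.

2.11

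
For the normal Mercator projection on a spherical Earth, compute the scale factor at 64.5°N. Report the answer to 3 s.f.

The Mercator projection is conformal; its linear scale factor is the same in every direction and equals sec φ = 1/cos φ.
k = 1/cos 64.5° = 1/0.4305 = 2.323.

2.32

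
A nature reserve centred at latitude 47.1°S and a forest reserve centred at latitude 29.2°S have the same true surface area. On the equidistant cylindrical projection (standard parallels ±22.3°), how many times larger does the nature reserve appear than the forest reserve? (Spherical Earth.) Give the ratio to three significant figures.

1.28

In the equirectangular projection with standard parallel φ₀ = 22.3° (x = Rλ cos φ₀, y = Rφ), meridians are true-scale (h = 1) and the parallel scale is k = cos φ₀ / cos φ.
Areal scale at 47.1°: h·k = 1.000 × 1.359 = 1.359.
Areal scale at 29.2°: h·k = 1.000 × 1.060 = 1.060.
Ratio = 1.359/1.060 ≈ 1.28.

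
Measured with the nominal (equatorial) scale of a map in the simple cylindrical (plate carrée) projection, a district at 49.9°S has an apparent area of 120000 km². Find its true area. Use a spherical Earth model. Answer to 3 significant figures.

For the equirectangular projection with φ₀ = 0 (plate carrée), h = 1 along meridians and k = sec φ along parallels.
Areal scale = h·k = 1 × sec φ; at 49.9°, h = 1.000, k = 1.552, so h·k = 1.552.
True area = apparent / (areal scale) = 120000 / 1.552 ≈ 77300 km².

77300 km²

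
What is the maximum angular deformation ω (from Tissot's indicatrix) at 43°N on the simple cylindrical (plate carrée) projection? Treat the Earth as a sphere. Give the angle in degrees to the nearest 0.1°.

17.9°

For the equirectangular projection with φ₀ = 0 (plate carrée), h = 1 along meridians and k = sec φ along parallels.
At 43°: h = 1.000, k = 1.367; principal scales a = 1.367, b = 1.000.
sin(ω/2) = (a − b)/(a + b) = 0.3673/2.367 = 0.1552, so ω = 2 arcsin(0.1552) ≈ 17.9°.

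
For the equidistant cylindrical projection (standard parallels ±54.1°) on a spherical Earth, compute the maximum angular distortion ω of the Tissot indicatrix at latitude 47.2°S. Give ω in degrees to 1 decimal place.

8.4°

The equidistant cylindrical projection with φ₀ = 54.1° has h = 1 (meridians true) and k = cos φ₀ / cos φ along parallels.
At 47.2°: h = 1.000, k = 0.8630; principal scales a = 1.000, b = 0.8630.
sin(ω/2) = (a − b)/(a + b) = 0.1370/1.863 = 0.07352, so ω = 2 arcsin(0.07352) ≈ 8.4°.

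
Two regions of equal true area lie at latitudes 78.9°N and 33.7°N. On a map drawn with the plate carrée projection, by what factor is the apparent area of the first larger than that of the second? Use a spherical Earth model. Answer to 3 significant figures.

4.32

In the plate carrée (x = Rλ, y = Rφ), meridians are true-scale (h = 1) and parallels are stretched by k = sec φ.
Areal scale at 78.9°: h·k = 1.000 × 5.194 = 5.194.
Areal scale at 33.7°: h·k = 1.000 × 1.202 = 1.202.
Ratio = 5.194/1.202 ≈ 4.32.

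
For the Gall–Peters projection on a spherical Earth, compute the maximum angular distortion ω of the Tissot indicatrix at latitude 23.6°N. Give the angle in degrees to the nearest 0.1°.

29.4°

Gall–Peters is a cylindrical equal-area projection with standard parallels at ±45°. For cylindrical equal-area with standard parallel φ₀, h = cos φ / cos φ₀ and k = cos φ₀ / cos φ, so h·k = 1.
At 23.6°: h = 1.296, k = 0.7716; principal scales a = 1.296, b = 0.7716.
sin(ω/2) = (a − b)/(a + b) = 0.5243/2.068 = 0.2536, so ω = 2 arcsin(0.2536) ≈ 29.4°.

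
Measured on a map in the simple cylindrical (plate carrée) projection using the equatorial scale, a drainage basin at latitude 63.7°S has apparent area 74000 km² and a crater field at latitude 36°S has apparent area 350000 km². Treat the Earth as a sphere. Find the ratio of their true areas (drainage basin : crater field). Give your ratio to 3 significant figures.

0.116

Plate carrée has h = 1 and k = sec φ, giving areal scale sec φ; true area = (apparent area) · cos φ.
True area of drainage basin: 74000 × cos(63.7°) = 74000 × 0.4431 = 32790 km².
True area of crater field: 350000 × cos(36°) = 350000 × 0.8090 = 283200 km².
Ratio = 32790 / 283200 ≈ 0.116.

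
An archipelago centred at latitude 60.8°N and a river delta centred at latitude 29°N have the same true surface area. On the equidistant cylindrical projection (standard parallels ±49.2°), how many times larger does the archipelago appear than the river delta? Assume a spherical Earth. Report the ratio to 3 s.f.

1.79

With standard parallel φ₀ = 49.2°, the equirectangular projection gives x = Rλ cos φ₀, y = Rφ, so h = 1 and k = cos 49.2° / cos φ.
Areal scale at 60.8°: h·k = 1.000 × 1.339 = 1.339.
Areal scale at 29°: h·k = 1.000 × 0.7471 = 0.7471.
Ratio = 1.339/0.7471 ≈ 1.79.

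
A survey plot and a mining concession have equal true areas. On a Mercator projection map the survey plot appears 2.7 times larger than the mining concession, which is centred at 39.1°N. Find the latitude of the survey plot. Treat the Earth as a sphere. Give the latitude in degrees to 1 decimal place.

Mercator areal scale is sec²φ, so apparent-area ratio = sec²φ₁ / sec²φ₂ = cos²φ₂ / cos²φ₁.
cos²φ₂ / cos²φ₁ = 2.7  ⇒  cos φ₁ = cos 39.1° / √2.7 = 0.7760/1.643 = 0.4723.
φ₁ = arccos(0.4723) ≈ 61.8°.

61.8°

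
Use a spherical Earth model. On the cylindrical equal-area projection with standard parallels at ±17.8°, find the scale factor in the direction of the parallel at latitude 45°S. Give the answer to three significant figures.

1.35

A cylindrical equal-area projection with standard parallel φ₀ has meridian scale h = cos φ / cos φ₀ and parallel scale k = cos φ₀ / cos φ (so areas are preserved, h·k = 1).
k = cos 17.8° / cos 45° = 0.9521/0.7071 = 1.347.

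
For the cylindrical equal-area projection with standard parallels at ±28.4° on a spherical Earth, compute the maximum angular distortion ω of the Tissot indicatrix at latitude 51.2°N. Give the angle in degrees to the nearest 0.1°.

38.1°

Cylindrical equal-area (φ₀ = 28.4°): h = cos φ / cos 28.4° along meridians, k = cos 28.4° / cos φ along parallels; h·k = 1.
At 51.2°: h = 0.7123, k = 1.404; principal scales a = 1.404, b = 0.7123.
sin(ω/2) = (a − b)/(a + b) = 0.6915/2.116 = 0.3268, so ω = 2 arcsin(0.3268) ≈ 38.1°.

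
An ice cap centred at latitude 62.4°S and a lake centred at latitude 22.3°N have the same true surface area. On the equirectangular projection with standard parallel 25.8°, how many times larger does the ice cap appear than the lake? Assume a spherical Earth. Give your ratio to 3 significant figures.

The equidistant cylindrical projection with φ₀ = 25.8° has h = 1 (meridians true) and k = cos φ₀ / cos φ along parallels.
Areal scale at 62.4°: h·k = 1.000 × 1.943 = 1.943.
Areal scale at 22.3°: h·k = 1.000 × 0.9731 = 0.9731.
Ratio = 1.943/0.9731 ≈ 2.00.

2.00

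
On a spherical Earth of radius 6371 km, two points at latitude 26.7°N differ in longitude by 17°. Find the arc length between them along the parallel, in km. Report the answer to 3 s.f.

1690 km

Arc length along a parallel = R cos φ · Δλ (with Δλ in radians).
= 6371 × cos 26.7° × (17° × π/180) = 6371 × 0.8934 × 0.2967 ≈ 1690 km.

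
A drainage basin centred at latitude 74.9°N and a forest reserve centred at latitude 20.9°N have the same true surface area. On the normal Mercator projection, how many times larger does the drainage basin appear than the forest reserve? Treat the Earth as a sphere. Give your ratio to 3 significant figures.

12.9

On Mercator, area is exaggerated by sec²φ = 1/cos²φ.
At 74.9°: sec²(74.9°) = 1/0.2605² = 14.74.
At 20.9°: sec²(20.9°) = 1/0.9342² = 1.146.
Ratio = 14.74/1.146 = cos²(20.9°)/cos²(74.9°) ≈ 12.9.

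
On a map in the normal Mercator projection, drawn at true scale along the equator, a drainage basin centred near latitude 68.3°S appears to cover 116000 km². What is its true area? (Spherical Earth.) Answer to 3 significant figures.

15900 km²

Mercator is conformal, so the point scale is isotropic: h = k = sec φ = 1/cos φ.
Areal scale = k² = sec²φ = 1/cos²(68.3°) = 1/0.3697² = 7.315.
True area = apparent / (areal scale) = 116000 / 7.315 ≈ 15900 km².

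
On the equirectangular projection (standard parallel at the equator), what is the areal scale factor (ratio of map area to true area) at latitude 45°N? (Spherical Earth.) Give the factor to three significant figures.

For the equirectangular projection with φ₀ = 0 (plate carrée), h = 1 along meridians and k = sec φ along parallels.
Areal scale = h·k = 1 × sec φ; at 45°, h = 1.000, k = 1.414, so h·k = 1.414.

1.41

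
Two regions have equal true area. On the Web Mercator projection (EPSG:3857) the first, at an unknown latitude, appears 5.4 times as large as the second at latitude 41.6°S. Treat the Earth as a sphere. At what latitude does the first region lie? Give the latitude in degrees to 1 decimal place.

For equal true areas on Mercator, apparent areas scale as sec²φ, so the ratio is cos²φ₂ / cos²φ₁.
cos²φ₂ / cos²φ₁ = 5.4  ⇒  cos φ₁ = cos 41.6° / √5.4 = 0.7478/2.324 = 0.3218.
φ₁ = arccos(0.3218) ≈ 71.2°.

71.2°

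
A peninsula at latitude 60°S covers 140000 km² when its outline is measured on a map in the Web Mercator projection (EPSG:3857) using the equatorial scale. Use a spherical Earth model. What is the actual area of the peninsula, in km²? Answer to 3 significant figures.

35000 km²

The Mercator projection is conformal; its linear scale factor is the same in every direction and equals sec φ = 1/cos φ.
Areal scale = k² = sec²φ = 1/cos²(60°) = 1/0.5000² = 4.000.
True area = apparent / (areal scale) = 140000 / 4.000 ≈ 35000 km².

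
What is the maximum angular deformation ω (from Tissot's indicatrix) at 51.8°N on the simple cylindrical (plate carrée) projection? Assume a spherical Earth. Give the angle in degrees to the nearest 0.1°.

27.3°

Plate carrée maps x = Rλ, y = Rφ. The meridian scale is h = 1 and the parallel scale is k = 1/cos φ = sec φ.
At 51.8°: h = 1.000, k = 1.617; principal scales a = 1.617, b = 1.000.
sin(ω/2) = (a − b)/(a + b) = 0.6171/2.617 = 0.2358, so ω = 2 arcsin(0.2358) ≈ 27.3°.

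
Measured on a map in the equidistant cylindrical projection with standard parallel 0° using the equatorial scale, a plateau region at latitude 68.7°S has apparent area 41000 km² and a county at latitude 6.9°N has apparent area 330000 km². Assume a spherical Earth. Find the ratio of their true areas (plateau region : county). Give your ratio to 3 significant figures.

On the plate carrée, areal scale = h·k = 1 × sec φ, so true area = apparent × cos φ.
True area of plateau region: 41000 × cos(68.7°) = 41000 × 0.3633 = 14890 km².
True area of county: 330000 × cos(6.9°) = 330000 × 0.9928 = 327600 km².
Ratio = 14890 / 327600 ≈ 0.0455.

0.0455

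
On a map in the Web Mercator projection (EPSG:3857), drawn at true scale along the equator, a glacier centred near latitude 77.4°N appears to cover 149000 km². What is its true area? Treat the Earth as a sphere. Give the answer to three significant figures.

7090 km²

The Mercator projection is conformal; its linear scale factor is the same in every direction and equals sec φ = 1/cos φ.
Areal scale = k² = sec²φ = 1/cos²(77.4°) = 1/0.2181² = 21.01.
True area = apparent / (areal scale) = 149000 / 21.01 ≈ 7090 km².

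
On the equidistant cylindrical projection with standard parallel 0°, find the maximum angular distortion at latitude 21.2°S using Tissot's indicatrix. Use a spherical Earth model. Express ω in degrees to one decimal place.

In the plate carrée (x = Rλ, y = Rφ), meridians are true-scale (h = 1) and parallels are stretched by k = sec φ.
At 21.2°: h = 1.000, k = 1.073; principal scales a = 1.073, b = 1.000.
sin(ω/2) = (a − b)/(a + b) = 0.07259/2.073 = 0.03502, so ω = 2 arcsin(0.03502) ≈ 4.0°.

4.0°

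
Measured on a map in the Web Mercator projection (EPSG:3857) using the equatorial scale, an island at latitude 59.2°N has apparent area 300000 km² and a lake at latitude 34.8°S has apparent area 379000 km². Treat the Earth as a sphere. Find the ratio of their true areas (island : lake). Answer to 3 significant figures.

0.308

Since Mercator area scale is 1/cos²φ, the true area equals the apparent area multiplied by cos²φ.
True area of island: 300000 × cos²(59.2°) = 300000 × 0.2622 = 78660 km².
True area of lake: 379000 × cos²(34.8°) = 379000 × 0.6743 = 255600 km².
Ratio = 78660 / 255600 ≈ 0.308.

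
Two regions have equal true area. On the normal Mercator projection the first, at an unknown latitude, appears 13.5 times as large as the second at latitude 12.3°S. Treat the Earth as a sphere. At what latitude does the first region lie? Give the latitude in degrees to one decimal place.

Mercator areal scale is sec²φ, so apparent-area ratio = sec²φ₁ / sec²φ₂ = cos²φ₂ / cos²φ₁.
cos²φ₂ / cos²φ₁ = 13.5  ⇒  cos φ₁ = cos 12.3° / √13.5 = 0.9770/3.674 = 0.2659.
φ₁ = arccos(0.2659) ≈ 74.6°.

74.6°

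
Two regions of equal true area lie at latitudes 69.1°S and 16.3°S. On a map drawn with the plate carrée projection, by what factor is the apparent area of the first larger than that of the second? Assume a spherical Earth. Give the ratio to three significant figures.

Plate carrée maps x = Rλ, y = Rφ. The meridian scale is h = 1 and the parallel scale is k = 1/cos φ = sec φ.
Areal scale at 69.1°: h·k = 1.000 × 2.803 = 2.803.
Areal scale at 16.3°: h·k = 1.000 × 1.042 = 1.042.
Ratio = 2.803/1.042 ≈ 2.69.

2.69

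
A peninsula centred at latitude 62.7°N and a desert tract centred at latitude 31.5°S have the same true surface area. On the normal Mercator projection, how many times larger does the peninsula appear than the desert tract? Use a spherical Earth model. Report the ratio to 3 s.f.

On Mercator, area is exaggerated by sec²φ = 1/cos²φ.
At 62.7°: sec²(62.7°) = 1/0.4586² = 4.754.
At 31.5°: sec²(31.5°) = 1/0.8526² = 1.376.
Ratio = 4.754/1.376 = cos²(31.5°)/cos²(62.7°) ≈ 3.46.

3.46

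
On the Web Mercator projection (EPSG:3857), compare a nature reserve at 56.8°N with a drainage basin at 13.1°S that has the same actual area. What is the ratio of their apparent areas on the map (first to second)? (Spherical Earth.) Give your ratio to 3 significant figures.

On Mercator, area is exaggerated by sec²φ = 1/cos²φ.
At 56.8°: sec²(56.8°) = 1/0.5476² = 3.335.
At 13.1°: sec²(13.1°) = 1/0.9740² = 1.054.
Ratio = 3.335/1.054 = cos²(13.1°)/cos²(56.8°) ≈ 3.16.

3.16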